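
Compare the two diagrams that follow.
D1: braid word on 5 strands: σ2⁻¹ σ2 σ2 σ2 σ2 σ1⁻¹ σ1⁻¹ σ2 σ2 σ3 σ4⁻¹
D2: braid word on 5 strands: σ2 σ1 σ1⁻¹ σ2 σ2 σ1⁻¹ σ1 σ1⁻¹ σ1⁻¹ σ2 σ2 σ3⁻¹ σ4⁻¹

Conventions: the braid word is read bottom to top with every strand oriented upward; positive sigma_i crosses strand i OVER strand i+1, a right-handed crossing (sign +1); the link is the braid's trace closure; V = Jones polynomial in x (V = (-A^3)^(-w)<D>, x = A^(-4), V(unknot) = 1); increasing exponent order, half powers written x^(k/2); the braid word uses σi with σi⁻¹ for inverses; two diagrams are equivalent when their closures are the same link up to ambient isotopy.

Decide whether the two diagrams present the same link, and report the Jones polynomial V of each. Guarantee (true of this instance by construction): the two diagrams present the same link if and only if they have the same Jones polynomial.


same link: yes
V(D1) = -x^(-1/2) - 2x^(3/2) + x^(5/2) - 2x^(7/2) + 2x^(9/2) - x^(11/2) + x^(13/2)  [11 crossings, <D> = -A^-17 + A^-13 - 2A^-9 + 2A^-5 - A^-1 + 2A^3 + A^11, w = +3]
V(D2) = -x^(-1/2) - 2x^(3/2) + x^(5/2) - 2x^(7/2) + 2x^(9/2) - x^(11/2) + x^(13/2)  [13 crossings, <D> = -A^-23 + A^-19 - 2A^-15 + 2A^-11 - A^-7 + 2A^-3 + A^5, w = +1]
insight: Markov moves rewrite D1 (11 crossings) into D2 (13)


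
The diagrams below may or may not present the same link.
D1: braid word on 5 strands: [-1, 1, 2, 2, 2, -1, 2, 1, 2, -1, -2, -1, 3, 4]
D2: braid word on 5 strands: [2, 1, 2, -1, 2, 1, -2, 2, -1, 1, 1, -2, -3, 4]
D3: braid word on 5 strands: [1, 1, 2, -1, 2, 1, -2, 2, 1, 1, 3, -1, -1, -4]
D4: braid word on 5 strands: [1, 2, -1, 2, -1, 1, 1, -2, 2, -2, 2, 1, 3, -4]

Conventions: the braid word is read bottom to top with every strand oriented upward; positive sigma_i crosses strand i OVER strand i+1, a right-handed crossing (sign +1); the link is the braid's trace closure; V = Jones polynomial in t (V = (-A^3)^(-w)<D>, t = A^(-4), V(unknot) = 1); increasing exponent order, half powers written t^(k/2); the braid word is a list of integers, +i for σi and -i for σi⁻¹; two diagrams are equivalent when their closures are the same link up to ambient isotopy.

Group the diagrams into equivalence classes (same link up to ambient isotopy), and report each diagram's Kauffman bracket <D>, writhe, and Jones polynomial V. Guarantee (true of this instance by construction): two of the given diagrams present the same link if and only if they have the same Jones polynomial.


grouping into links: {D1} | {D2, D3, D4}
V(D1) = t + t^3 - t^4  (w +4, c 14, <D> = -A^-4 + 1 + A^8)
V(D2) = t - t^2 + 2t^3 - t^4 + t^5 - t^6  [14 crossings, <D> = -A^-12 + A^-8 - A^-4 + 2 - A^4 + A^8, w = +4]
D3 (bracket -A^-12 + A^-8 - A^-4 + 2 - A^4 + A^8; 14 crossings at w = +4): V = t - t^2 + 2t^3 - t^4 + t^5 - t^6
V(D4) = t - t^2 + 2t^3 - t^4 + t^5 - t^6  [14 crossings, <D> = -A^-12 + A^-8 - A^-4 + 2 - A^4 + A^8, w = +4]
why: V(t) takes 2 values over 4 diagrams, fixing the grouping


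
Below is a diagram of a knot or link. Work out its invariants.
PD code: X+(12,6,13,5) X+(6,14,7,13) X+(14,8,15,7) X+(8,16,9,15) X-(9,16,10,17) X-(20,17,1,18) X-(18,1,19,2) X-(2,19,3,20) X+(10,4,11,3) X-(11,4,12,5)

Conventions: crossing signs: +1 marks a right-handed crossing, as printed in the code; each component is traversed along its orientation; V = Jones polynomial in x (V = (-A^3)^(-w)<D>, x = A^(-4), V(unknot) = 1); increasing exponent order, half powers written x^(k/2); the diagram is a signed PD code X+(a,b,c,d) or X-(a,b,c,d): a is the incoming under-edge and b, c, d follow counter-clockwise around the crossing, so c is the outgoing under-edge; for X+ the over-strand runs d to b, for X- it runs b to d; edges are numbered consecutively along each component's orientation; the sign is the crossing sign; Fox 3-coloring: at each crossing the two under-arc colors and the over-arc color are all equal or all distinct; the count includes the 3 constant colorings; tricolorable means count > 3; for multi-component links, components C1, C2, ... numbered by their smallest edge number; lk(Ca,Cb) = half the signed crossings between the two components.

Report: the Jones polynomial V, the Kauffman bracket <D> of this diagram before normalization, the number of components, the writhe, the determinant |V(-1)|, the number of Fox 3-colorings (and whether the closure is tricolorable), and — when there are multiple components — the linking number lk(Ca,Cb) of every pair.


V = -x^-3 + x^-2 - x^-1 + 3 - x + x^2 - x^3
<D> = -A^-12 + A^-8 - A^-4 + 3 - A^4 + A^8 - A^12 (w = 0)
1 component over 10 crossings, w = 0
27 Fox colorings among 3^10, |V(-1)| = 9: tricolorable
why: w = 0 (over 10 crossings) is diagram-only; (-A^3)^(0) removes it from V


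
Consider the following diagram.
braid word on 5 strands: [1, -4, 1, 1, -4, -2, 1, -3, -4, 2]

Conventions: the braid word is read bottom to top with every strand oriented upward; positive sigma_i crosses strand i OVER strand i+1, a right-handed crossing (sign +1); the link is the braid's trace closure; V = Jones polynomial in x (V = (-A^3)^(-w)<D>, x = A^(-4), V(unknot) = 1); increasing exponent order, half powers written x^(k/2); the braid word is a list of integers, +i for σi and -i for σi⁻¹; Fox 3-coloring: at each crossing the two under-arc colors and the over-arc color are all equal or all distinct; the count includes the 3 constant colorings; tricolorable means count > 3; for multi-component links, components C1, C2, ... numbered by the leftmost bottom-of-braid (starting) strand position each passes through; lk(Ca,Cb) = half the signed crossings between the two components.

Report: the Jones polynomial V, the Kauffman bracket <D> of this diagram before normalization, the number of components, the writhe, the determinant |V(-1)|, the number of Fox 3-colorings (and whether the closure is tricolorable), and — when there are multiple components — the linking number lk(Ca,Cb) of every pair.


V(x) = -x^-3 + x^-2 - x^-1 + 3 - x + x^2 - x^3
bracket: -A^-12 + A^-8 - A^-4 + 3 - A^4 + A^8 - A^12, w = 0
1 component, writhe 0, over 10 crossings
det 9, colorings 27 of 3^10 — tricolorable
observation: palindromic: swapping x for 1/x fixes V


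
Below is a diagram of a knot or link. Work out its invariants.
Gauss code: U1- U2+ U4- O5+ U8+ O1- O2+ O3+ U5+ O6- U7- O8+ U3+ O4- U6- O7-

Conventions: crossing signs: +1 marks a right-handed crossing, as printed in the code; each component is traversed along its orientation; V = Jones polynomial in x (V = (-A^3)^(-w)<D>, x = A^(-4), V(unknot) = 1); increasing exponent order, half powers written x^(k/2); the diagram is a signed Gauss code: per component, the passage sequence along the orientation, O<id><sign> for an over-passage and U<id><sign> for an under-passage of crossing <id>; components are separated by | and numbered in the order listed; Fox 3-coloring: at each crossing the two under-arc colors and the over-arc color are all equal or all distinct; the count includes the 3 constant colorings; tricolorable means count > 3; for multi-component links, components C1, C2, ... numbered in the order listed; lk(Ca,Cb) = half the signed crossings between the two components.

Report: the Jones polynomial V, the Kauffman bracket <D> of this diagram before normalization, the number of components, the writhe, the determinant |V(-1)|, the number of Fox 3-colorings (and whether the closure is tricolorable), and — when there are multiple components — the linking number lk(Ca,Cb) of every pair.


V = -x^-3 + 2x^-2 - 2x^-1 + 3 - 2x + 2x^2 - x^3
<D> = -A^-12 + 2A^-8 - 2A^-4 + 3 - 2A^4 + 2A^8 - A^12 (w = 0)
1 component over 8 crossings, w = 0
3 Fox colorings among 3^8, |V(-1)| = 13: not tricolorable
why: palindromic: swapping x for 1/x fixes V


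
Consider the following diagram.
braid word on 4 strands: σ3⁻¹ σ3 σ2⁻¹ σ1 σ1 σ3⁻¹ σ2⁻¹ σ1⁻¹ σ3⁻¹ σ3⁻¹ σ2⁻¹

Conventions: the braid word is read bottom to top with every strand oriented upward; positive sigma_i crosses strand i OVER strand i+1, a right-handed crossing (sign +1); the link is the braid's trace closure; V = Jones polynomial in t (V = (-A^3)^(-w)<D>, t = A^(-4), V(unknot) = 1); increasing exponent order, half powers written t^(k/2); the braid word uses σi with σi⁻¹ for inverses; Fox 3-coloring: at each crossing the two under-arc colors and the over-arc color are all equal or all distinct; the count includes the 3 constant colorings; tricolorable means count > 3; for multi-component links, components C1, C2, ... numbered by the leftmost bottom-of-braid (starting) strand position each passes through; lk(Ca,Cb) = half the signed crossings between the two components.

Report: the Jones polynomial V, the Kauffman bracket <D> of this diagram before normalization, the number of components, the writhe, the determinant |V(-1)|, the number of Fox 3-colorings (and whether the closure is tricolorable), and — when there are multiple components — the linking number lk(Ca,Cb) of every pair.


V(t) = -t^-6 + t^-5 - t^-4 + 2t^-3 - t^-2 + t^-1
bracket: -A^-11 + A^-7 - 2A^-3 + A - A^5 + A^9, w = -5
1 component, writhe -5, over 11 crossings
det 7, colorings 3 of 3^11 — not tricolorable
observation: w = -5 shifts under R1 moves; the (-A^3)^(5) factor cancels that in V


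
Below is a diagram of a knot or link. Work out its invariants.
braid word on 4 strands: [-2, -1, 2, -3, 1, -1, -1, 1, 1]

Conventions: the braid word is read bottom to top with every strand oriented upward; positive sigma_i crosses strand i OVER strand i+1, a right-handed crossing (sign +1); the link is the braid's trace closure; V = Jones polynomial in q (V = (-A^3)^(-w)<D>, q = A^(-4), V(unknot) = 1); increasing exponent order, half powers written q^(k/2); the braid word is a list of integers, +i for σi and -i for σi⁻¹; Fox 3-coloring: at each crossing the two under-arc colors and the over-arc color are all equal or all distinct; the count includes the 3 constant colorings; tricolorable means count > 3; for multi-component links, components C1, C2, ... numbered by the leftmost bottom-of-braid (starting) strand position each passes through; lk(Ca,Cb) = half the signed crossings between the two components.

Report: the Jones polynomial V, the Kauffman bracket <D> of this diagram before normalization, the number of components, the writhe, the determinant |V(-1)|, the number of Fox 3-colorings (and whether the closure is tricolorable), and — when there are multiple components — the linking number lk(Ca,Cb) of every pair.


V = 1
<D> = -A^-3 (w = -1)
1 component over 9 crossings, w = -1
3 Fox colorings among 3^9, |V(-1)| = 1: not tricolorable
why: |V(-1)| = 1: so not tricolorable, since 3 does not divide 1


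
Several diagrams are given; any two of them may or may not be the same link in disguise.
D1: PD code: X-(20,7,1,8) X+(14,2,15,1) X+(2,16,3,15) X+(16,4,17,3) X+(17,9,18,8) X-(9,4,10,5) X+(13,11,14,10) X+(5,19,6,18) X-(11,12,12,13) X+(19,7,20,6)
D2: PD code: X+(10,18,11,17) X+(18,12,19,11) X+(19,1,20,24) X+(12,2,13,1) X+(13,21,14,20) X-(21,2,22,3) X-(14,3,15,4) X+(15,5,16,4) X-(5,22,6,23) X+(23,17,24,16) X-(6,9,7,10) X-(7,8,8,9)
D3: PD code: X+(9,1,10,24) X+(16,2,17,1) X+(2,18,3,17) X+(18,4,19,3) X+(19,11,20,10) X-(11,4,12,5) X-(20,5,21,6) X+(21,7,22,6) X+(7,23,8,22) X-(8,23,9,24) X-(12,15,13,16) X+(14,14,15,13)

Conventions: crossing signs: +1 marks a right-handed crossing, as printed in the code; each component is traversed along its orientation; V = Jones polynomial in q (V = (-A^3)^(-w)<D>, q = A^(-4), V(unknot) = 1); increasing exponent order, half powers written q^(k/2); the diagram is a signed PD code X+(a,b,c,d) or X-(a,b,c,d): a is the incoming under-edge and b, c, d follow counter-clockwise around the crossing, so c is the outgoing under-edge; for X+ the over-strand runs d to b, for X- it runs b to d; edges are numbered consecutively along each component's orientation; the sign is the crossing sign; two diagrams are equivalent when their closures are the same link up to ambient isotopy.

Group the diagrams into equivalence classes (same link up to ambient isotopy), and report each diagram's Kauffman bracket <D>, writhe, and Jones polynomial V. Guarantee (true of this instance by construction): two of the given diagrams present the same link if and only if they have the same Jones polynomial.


equivalence classes: {D1, D2, D3}
D1 (bracket -A^-12 + A^-8 - A^-4 + 2 - A^4 + A^8; 10 crossings at w = +4): V = q - q^2 + 2q^3 - q^4 + q^5 - q^6
D2 (bracket -A^-18 + A^-14 - A^-10 + 2A^-6 - A^-2 + A^2; 12 crossings at w = +2): V = q - q^2 + 2q^3 - q^4 + q^5 - q^6
V(D3) = q - q^2 + 2q^3 - q^4 + q^5 - q^6  [12 crossings, <D> = -A^-12 + A^-8 - A^-4 + 2 - A^4 + A^8, w = +4]
key observation: all 3 diagrams share one V(q), hence one class


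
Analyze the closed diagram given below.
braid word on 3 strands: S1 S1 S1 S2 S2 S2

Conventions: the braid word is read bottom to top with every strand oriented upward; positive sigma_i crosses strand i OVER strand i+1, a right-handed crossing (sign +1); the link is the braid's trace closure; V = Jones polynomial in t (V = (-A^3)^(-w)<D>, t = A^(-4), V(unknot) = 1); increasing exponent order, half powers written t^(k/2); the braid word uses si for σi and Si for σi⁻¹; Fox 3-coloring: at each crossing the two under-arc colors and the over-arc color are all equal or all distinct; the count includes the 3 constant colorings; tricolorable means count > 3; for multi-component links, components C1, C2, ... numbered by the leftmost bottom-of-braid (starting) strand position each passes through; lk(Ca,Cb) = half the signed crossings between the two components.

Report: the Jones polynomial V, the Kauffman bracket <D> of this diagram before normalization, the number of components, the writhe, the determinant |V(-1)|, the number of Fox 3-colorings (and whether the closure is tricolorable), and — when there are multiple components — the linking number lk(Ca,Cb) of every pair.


V(t) = t^-8 - 2t^-7 + t^-6 - 2t^-5 + 2t^-4 + t^-2
bracket: A^-10 + 2A^-2 - 2A^2 + A^6 - 2A^10 + A^14, w = -6
1 component, writhe -6, over 6 crossings
det 9, colorings 27 of 3^6 — tricolorable
observation: the span of V is 6, forcing >= 6 crossings in any diagram


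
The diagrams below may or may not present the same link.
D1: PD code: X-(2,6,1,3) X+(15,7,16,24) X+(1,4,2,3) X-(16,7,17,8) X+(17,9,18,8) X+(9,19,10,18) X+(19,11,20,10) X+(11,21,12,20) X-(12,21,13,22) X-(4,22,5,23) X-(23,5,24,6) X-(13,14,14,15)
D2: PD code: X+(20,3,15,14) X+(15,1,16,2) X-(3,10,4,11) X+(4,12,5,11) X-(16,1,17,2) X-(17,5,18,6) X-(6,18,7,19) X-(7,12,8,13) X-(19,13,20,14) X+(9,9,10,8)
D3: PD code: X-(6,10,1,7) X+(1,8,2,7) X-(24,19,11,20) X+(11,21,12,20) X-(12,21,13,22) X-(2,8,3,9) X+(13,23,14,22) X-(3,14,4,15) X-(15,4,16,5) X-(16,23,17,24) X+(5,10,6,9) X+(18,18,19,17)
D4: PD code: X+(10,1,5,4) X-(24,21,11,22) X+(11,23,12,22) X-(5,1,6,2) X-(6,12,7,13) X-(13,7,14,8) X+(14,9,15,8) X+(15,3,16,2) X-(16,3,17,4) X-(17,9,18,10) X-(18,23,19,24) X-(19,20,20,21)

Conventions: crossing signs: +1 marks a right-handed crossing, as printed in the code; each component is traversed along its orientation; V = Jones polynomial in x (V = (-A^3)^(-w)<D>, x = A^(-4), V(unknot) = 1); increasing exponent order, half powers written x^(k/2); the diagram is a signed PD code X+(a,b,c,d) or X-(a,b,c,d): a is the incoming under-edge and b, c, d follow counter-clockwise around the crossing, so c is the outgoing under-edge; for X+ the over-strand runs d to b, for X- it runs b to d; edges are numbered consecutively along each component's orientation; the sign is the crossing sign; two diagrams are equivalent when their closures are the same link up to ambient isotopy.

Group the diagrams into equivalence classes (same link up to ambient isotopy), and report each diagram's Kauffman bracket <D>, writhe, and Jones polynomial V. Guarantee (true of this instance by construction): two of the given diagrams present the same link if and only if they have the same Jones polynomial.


classes: {D1} | {D2, D3, D4}
V(D1) = x^-2 + x^-1 + 2 + x - x^4  [12 crossings, <D> = -A^-16 + A^-4 + 2 + A^4 + A^8, w = 0]
D2 (bracket A^-6 + A^-2 + A^2 + A^6; 10 crossings at w = -2): V = x^-3 + x^-2 + x^-1 + 1
V(D3) = x^-3 + x^-2 + x^-1 + 1  [12 crossings, <D> = A^-6 + A^-2 + A^2 + A^6, w = -2]
V(D4) = x^-3 + x^-2 + x^-1 + 1  (w -4, c 12, <D> = A^-12 + A^-8 + A^-4 + 1)
note: 2 classes among 4 diagrams; unequal V(x) rules out equality


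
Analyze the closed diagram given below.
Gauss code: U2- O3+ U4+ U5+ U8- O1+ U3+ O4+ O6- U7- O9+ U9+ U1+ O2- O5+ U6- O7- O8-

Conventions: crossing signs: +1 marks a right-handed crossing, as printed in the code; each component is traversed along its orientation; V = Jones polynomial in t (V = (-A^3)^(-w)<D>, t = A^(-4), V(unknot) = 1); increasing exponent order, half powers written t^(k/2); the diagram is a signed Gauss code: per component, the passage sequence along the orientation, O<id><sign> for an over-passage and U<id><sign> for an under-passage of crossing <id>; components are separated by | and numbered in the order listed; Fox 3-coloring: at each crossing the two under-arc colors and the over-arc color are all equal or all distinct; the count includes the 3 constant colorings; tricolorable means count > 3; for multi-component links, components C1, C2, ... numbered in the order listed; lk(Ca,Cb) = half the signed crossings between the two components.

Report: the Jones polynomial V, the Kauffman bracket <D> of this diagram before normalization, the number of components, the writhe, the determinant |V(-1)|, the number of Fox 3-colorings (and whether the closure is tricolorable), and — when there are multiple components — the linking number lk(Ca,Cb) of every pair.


Jones polynomial: V(t) = -t^-3 + 2t^-2 - 2t^-1 + 3 - 2t + 2t^2 - t^3
<D> = A^-9 - 2A^-5 + 2A^-1 - 3A^3 + 2A^7 - 2A^11 + A^15; writhe +1
components 1, writhe +1 (9 crossings)
3-colorings: 3 of 3^9, det 13 — not tricolorable
note: w = +1 shifts under R1 moves; the (-A^3)^(-1) factor cancels that in V


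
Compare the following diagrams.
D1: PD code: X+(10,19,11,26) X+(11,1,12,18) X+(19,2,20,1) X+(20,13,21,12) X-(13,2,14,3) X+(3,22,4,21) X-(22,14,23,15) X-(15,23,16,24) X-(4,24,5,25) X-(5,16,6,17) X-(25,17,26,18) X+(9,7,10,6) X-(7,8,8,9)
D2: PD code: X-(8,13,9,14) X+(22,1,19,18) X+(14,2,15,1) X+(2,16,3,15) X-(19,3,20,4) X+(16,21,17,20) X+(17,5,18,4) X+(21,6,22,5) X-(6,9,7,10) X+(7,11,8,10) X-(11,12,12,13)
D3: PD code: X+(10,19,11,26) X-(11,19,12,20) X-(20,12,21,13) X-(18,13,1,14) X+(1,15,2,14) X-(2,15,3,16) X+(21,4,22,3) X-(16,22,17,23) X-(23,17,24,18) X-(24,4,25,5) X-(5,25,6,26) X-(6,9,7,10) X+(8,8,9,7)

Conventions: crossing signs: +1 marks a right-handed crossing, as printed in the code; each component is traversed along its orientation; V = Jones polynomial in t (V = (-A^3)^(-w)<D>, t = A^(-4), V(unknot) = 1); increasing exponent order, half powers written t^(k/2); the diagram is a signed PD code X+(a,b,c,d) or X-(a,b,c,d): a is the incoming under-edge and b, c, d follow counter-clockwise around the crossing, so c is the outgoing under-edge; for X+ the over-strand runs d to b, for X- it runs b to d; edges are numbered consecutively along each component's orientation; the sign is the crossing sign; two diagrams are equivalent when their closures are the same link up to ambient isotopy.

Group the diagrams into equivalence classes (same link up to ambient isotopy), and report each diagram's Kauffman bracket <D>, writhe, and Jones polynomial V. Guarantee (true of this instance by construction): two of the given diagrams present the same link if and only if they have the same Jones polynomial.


classes: {D1} | {D2} | {D3}
V(D1) = t^(-7/2) - 2t^(-5/2) + t^(-3/2) - 2t^(-1/2) + t^(1/2) - t^(3/2)  [13 crossings, <D> = A^-9 - A^-5 + 2A^-1 - A^3 + 2A^7 - A^11, w = -1]
V(D2) = -t^(3/2) - 2t^(7/2) + t^(9/2) - t^(11/2) + t^(13/2)  [11 crossings, <D> = -A^-17 + A^-13 - A^-9 + 2A^-5 + A^3, w = +3]
D3 (bracket A^-9 - A^-5 + 3A^-1 - 2A^3 + 2A^7 - 2A^11 + A^15; 13 crossings at w = -5): V = -t^(-15/2) + 2t^(-13/2) - 2t^(-11/2) + 2t^(-9/2) - 3t^(-7/2) + t^(-5/2) - t^(-3/2)
note: 3 values of V(t) split the 3 diagrams


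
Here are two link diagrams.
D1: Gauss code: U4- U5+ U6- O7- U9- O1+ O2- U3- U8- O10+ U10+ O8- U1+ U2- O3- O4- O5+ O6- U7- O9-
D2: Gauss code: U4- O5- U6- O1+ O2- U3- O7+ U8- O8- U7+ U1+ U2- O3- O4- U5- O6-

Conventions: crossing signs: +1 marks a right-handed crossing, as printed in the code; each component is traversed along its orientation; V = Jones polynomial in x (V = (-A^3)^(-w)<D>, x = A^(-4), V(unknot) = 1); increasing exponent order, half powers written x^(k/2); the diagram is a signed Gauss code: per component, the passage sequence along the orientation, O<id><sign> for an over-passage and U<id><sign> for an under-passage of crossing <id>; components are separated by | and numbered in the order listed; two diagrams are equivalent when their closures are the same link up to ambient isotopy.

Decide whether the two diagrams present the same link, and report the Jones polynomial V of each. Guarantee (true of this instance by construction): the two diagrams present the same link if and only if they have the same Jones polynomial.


same link: yes
V(D1) = -x^-4 + x^-3 + x^-1  [10 crossings, <D> = A^-8 + 1 - A^4, w = -4]
V(D2) = -x^-4 + x^-3 + x^-1  (w -4, c 8, <D> = A^-8 + 1 - A^4)
note: one V(x) for all 2 diagrams — one class (guaranteed)


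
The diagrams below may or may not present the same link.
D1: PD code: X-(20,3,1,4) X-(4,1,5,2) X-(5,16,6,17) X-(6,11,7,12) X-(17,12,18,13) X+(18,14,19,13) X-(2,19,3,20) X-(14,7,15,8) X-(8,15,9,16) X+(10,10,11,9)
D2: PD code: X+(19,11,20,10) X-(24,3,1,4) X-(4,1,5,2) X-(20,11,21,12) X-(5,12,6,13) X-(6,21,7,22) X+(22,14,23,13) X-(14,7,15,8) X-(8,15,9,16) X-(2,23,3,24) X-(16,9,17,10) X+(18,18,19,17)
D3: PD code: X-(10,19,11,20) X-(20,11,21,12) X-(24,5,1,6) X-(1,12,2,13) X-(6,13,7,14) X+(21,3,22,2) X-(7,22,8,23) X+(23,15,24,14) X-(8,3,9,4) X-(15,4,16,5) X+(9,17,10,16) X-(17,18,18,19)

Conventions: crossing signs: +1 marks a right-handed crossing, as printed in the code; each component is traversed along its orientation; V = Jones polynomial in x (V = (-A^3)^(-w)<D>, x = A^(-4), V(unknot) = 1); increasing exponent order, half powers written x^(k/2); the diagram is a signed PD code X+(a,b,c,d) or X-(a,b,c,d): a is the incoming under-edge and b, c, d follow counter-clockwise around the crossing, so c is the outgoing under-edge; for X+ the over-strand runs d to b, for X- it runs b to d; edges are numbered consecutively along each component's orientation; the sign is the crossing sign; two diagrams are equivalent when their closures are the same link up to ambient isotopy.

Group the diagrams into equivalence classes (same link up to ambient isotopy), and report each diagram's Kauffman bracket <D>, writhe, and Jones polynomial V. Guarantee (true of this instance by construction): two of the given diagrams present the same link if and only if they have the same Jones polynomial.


grouping into links: {D1, D2} | {D3}
V(D1) = x^-8 - 2x^-7 + x^-6 - 2x^-5 + 2x^-4 + x^-2  (w -6, c 10, <D> = A^-10 + 2A^-2 - 2A^2 + A^6 - 2A^10 + A^14)
V(D2) = x^-8 - 2x^-7 + x^-6 - 2x^-5 + 2x^-4 + x^-2  (w -6, c 12, <D> = A^-10 + 2A^-2 - 2A^2 + A^6 - 2A^10 + A^14)
V(D3) = -x^-6 + x^-5 - x^-4 + 2x^-3 - x^-2 + x^-1  (w -6, c 12, <D> = A^-14 - A^-10 + 2A^-6 - A^-2 + A^2 - A^6)
key observation: 2 classes among 3 diagrams; unequal V(x) rules out equality


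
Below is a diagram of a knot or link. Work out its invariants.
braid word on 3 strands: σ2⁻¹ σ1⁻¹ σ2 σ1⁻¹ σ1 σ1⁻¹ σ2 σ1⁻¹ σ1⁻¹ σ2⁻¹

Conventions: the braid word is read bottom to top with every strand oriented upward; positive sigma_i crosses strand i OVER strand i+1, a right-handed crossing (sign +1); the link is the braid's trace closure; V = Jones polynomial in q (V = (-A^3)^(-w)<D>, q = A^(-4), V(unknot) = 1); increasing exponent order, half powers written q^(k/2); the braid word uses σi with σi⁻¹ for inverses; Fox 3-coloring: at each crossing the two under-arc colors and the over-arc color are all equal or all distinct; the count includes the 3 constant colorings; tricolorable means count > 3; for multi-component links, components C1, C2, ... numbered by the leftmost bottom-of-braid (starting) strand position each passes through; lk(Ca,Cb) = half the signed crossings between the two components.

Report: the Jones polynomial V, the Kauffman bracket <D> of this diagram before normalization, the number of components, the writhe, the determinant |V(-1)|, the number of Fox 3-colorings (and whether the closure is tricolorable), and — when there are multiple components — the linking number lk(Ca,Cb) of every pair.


V = q^-7 - 2q^-6 + 2q^-5 - 3q^-4 + 3q^-3 - 2q^-2 + 2q^-1
<D> = 2A^-8 - 2A^-4 + 3 - 3A^4 + 2A^8 - 2A^12 + A^16 (w = -4)
1 component over 10 crossings, w = -4
9 Fox colorings among 3^10, |V(-1)| = 15: tricolorable
why: det 15 = |V(-1)|; divisible by 3, so tricolorable


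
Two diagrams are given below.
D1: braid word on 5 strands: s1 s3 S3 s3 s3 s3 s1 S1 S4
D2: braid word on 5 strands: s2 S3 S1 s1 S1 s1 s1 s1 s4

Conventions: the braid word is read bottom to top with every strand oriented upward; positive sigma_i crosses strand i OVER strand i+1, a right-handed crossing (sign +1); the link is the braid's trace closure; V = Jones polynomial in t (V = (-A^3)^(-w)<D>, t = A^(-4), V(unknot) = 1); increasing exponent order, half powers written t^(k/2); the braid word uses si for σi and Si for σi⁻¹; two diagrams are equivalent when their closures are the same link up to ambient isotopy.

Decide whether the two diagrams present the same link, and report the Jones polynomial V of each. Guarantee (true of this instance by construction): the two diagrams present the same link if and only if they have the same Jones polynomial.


same link: no
V(D1) = -t^(1/2) - t^(3/2) - t^(5/2) + t^(9/2)  [9 crossings, <D> = -A^-9 + A^-1 + A^3 + A^7, w = +3]
V(D2) = -t^(1/2) - t^(5/2)  (w +3, c 9, <D> = A^-1 + A^7)
note: 2 classes among 2 diagrams; unequal V(t) rules out equality


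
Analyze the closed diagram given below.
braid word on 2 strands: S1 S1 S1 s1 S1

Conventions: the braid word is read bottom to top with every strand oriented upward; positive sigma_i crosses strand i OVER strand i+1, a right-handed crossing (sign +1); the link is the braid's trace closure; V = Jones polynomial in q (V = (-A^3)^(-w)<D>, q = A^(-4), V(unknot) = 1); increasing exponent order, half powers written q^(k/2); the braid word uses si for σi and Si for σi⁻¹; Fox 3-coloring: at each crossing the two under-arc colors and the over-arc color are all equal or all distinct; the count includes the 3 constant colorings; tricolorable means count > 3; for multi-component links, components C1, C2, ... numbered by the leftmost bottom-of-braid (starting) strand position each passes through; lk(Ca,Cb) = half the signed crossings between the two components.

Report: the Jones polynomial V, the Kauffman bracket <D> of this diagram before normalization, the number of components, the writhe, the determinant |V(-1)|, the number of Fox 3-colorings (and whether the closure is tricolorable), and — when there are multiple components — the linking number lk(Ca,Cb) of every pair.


V(q) = -q^-4 + q^-3 + q^-1
bracket: -A^-5 - A^3 + A^7, w = -3
1 component, writhe -3, over 5 crossings
det 3, colorings 9 of 3^5 — tricolorable
observation: the span of V is 3, forcing >= 3 crossings in any diagram


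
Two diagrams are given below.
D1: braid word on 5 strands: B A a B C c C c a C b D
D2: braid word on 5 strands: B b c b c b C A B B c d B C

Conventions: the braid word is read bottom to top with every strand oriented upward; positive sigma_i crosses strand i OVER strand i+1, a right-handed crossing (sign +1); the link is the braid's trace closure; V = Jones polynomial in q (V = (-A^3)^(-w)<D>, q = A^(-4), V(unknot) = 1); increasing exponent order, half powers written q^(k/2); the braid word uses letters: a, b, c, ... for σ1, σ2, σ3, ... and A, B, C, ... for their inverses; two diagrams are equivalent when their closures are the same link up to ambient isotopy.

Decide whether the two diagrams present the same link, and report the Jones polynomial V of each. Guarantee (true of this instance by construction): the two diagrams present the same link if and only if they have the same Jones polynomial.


same link: no
V(D1) = 1  [12 crossings, <D> = A^-6, w = -2]
V(D2) = q^-2 - q^-1 + 1 - q + q^2  [14 crossings, <D> = A^-8 - A^-4 + 1 - A^4 + A^8, w = 0]
insight: V(q) takes 2 values over 2 diagrams, fixing the grouping


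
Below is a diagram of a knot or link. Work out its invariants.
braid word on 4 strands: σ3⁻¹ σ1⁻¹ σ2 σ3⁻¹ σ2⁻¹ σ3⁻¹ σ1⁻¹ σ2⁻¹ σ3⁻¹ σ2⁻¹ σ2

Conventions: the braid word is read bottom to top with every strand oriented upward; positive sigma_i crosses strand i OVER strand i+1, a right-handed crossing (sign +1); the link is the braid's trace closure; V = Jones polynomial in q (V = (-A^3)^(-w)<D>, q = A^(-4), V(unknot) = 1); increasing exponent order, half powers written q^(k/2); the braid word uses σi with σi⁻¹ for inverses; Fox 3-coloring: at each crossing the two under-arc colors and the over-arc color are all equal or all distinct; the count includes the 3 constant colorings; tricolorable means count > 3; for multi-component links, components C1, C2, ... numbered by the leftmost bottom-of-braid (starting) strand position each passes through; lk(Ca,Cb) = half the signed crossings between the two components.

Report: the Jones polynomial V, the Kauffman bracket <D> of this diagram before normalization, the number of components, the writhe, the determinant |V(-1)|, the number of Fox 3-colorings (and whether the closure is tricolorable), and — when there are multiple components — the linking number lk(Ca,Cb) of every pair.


V(q) = q^-8 - 2q^-7 + q^-6 - 2q^-5 + 2q^-4 + q^-2
bracket: -A^-13 - 2A^-5 + 2A^-1 - A^3 + 2A^7 - A^11, w = -7
1 component, writhe -7, over 11 crossings
det 9, colorings 27 of 3^11 — tricolorable
observation: inverse pairs cancel, leaving σ3⁻¹ σ1⁻¹ σ2 σ3⁻¹ σ2⁻¹ σ3⁻¹ σ1⁻¹ σ2⁻¹ σ3⁻¹


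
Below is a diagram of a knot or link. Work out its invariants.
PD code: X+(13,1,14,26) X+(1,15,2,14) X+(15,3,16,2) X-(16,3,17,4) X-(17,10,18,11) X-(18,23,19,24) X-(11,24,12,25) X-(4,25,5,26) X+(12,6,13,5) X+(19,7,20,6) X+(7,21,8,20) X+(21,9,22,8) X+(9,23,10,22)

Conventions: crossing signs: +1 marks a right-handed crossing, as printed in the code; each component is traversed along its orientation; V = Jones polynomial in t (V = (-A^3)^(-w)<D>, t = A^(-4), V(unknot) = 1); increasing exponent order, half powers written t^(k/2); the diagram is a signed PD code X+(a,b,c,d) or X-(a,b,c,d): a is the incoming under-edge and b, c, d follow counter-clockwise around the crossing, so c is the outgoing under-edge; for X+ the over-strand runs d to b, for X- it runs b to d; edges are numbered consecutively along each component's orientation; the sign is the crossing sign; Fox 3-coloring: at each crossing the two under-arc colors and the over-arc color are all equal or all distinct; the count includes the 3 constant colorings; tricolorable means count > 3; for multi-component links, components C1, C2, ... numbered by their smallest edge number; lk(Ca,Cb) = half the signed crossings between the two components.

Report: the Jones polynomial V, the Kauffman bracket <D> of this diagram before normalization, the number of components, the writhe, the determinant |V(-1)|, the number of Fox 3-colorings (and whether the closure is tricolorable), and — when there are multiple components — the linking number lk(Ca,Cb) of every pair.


V = t - t^2 + 2t^3 - t^4 + t^5 - t^6
<D> = A^-15 - A^-11 + A^-7 - 2A^-3 + A - A^5 (w = +3)
1 component over 13 crossings, w = +3
3 Fox colorings among 3^13, |V(-1)| = 7: not tricolorable
why: det 7 = |V(-1)|; not divisible by 3, so not tricolorable


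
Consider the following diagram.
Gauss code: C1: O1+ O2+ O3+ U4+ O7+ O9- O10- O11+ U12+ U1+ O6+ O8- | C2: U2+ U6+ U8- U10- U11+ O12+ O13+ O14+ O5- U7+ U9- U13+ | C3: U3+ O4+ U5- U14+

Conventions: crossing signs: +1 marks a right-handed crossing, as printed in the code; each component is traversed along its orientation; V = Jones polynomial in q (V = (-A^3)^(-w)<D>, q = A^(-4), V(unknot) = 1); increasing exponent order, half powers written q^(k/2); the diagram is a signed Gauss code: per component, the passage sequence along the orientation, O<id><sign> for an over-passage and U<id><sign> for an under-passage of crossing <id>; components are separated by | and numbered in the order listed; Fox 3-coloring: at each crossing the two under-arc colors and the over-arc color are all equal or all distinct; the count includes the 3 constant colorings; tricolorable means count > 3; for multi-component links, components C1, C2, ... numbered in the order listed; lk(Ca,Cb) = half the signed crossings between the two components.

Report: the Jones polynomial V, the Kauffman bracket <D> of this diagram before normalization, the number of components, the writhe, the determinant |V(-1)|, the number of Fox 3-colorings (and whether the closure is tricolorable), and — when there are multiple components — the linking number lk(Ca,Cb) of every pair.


Jones polynomial: V(q) = q + 2q^3 + q^5
<D> = A^-2 + 2A^6 + A^14; writhe +6
components 3, writhe +6 (14 crossings)
linking number lk(C1,C2) = +1
lk(C1,C3): +1
lk(C2,C3) = 0
3-colorings: 3 of 3^14, det 4 — not tricolorable
note: span 4 respects span(V) <= c + mu - 1 = 16 for this 3-component diagram


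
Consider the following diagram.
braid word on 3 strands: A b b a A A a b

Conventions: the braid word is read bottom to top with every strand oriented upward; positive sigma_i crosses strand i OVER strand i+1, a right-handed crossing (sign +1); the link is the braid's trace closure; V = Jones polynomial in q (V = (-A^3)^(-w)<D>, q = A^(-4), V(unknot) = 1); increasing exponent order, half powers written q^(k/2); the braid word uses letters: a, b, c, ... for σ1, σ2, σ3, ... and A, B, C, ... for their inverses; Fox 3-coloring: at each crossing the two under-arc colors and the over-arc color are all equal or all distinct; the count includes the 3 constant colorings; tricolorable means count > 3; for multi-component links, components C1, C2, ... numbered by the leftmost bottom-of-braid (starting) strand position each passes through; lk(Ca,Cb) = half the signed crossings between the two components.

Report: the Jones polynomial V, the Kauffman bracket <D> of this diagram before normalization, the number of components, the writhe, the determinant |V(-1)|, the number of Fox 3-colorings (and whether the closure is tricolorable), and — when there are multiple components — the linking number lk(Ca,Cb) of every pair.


V(q) = q + q^3 - q^4
bracket: -A^-10 + A^-6 + A^2, w = +2
1 component, writhe +2, over 8 crossings
det 3, colorings 9 of 3^8 — tricolorable
observation: |V(-1)| = 3: so tricolorable, since 3 divides 3


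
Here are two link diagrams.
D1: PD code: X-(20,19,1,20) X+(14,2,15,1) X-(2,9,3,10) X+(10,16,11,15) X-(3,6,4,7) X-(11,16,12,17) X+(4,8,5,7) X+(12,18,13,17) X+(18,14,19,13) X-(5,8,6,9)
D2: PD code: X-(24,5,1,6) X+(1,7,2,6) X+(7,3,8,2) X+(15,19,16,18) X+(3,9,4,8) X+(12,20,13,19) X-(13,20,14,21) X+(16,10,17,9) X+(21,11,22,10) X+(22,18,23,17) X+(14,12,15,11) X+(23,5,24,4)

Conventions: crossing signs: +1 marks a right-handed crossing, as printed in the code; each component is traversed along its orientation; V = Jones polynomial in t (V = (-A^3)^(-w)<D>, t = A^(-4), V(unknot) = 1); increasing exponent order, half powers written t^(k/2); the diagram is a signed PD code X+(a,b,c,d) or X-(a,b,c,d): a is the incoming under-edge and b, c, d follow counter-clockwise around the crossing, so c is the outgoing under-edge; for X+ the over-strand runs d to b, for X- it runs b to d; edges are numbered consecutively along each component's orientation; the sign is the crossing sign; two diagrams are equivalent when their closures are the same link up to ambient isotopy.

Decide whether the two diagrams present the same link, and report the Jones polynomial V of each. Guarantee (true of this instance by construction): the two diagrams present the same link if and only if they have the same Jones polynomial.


equivalent: no
D1 (bracket -A^-16 + A^-12 + A^-4; 10 crossings at w = 0): V = t + t^3 - t^4
V(D2) = t^2 + 2t^4 - 2t^5 + t^6 - 2t^7 + t^8  [12 crossings, <D> = A^-8 - 2A^-4 + 1 - 2A^4 + 2A^8 + A^16, w = +8]
observation: V(t) takes 2 values over 2 diagrams, fixing the grouping


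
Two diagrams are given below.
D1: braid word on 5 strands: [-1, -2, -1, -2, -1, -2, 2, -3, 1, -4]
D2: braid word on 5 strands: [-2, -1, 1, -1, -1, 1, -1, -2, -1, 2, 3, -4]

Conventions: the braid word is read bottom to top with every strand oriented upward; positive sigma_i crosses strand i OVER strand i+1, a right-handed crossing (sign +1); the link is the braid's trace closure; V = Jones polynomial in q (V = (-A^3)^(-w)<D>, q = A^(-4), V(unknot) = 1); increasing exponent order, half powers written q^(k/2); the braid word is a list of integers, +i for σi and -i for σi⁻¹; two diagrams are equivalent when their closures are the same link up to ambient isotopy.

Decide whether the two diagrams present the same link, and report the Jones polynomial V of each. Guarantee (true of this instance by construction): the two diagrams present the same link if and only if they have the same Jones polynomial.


equivalent: yes
V(D1) = -q^-4 + q^-3 + q^-1  (w -6, c 10, <D> = A^-14 + A^-6 - A^-2)
V(D2) = -q^-4 + q^-3 + q^-1  (w -4, c 12, <D> = A^-8 + 1 - A^4)
why: one V(q) for all 2 diagrams — one class (guaranteed)


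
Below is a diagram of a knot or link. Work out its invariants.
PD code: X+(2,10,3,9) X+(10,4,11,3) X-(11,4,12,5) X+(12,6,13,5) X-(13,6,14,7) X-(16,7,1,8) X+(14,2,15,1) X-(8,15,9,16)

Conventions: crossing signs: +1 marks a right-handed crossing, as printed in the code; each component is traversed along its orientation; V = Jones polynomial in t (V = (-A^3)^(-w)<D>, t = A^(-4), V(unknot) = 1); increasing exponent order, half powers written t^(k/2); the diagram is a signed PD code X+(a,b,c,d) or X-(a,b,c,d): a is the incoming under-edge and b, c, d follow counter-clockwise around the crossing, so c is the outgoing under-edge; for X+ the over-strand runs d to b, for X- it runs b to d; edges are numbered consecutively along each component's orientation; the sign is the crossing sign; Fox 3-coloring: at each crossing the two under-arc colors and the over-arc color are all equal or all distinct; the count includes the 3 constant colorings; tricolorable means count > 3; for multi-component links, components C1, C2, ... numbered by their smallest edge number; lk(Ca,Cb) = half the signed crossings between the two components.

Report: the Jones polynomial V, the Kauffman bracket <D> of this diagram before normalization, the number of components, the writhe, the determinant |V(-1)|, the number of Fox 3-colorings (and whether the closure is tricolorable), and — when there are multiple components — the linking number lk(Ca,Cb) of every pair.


Jones polynomial: V(t) = t^-2 - t^-1 + 1 - t + t^2
<D> = A^-8 - A^-4 + 1 - A^4 + A^8; writhe 0
components 1, writhe 0 (8 crossings)
3-colorings: 3 of 3^8, det 5 — not tricolorable
note: palindromic: swapping t for 1/t fixes V


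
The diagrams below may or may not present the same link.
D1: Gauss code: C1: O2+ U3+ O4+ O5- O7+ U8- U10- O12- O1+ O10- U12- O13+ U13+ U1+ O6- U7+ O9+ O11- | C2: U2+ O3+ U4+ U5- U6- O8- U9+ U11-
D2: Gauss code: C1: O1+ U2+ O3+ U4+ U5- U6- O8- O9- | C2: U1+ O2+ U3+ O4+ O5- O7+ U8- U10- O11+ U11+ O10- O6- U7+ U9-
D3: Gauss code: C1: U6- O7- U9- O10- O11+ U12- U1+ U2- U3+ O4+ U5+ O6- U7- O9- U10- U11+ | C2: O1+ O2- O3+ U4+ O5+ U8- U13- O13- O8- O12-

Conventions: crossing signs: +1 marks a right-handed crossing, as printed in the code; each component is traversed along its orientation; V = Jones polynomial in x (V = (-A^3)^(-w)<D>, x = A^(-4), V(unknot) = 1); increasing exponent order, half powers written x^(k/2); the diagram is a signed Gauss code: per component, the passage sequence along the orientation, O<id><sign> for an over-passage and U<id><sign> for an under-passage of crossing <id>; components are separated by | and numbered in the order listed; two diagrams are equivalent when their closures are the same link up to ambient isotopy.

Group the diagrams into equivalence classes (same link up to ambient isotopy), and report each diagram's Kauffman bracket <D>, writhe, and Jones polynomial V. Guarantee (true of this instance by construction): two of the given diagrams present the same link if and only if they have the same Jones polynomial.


equivalence classes: {D1, D2} | {D3}
D1 (bracket -A^-11 + 2A^-7 - A^-3 + 2A - A^5 + A^9; 13 crossings at w = +1): V = -x^(-3/2) + x^(-1/2) - 2x^(1/2) + x^(3/2) - 2x^(5/2) + x^(7/2)
D2 (bracket -A^-11 + 2A^-7 - A^-3 + 2A - A^5 + A^9; 11 crossings at w = +1): V = -x^(-3/2) + x^(-1/2) - 2x^(1/2) + x^(3/2) - 2x^(5/2) + x^(7/2)
V(D3) = x^(-7/2) - x^(-5/2) + x^(-3/2) - 2x^(-1/2) - x^(3/2)  [13 crossings, <D> = A^-15 + 2A^-7 - A^-3 + A - A^5, w = -3]
key observation: 2 values of V(x) split the 3 diagrams
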